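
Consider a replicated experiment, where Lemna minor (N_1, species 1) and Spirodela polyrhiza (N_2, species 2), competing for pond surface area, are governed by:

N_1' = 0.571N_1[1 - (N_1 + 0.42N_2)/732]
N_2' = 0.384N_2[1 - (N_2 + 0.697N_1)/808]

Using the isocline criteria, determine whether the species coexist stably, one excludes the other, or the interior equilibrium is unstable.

stable coexistence

Compare the nullcline intercepts: K1/α12 = 732/0.42 = 1740 > K2 = 808; K2/α21 = 808/0.697 = 1160 > K1 = 732.
Since both inequalities hold, each species can invade when rare, so the interior equilibrium is stable.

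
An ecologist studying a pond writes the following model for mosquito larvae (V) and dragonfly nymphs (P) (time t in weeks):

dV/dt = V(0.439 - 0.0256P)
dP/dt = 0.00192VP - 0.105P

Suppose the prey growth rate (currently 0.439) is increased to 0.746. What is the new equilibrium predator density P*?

P* ≈ 29.1

At the interior fixed point, setting dV/dt = 0 with V > 0 fixes P* = (prey growth rate)/(VP coefficient) — independent of the other coefficients.
With the change, P* = 0.746/0.0256 = 29.1; it rises from 17.1.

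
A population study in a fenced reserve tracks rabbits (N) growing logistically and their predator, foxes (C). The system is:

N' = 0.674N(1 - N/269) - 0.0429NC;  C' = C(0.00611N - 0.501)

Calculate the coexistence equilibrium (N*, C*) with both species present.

N* ≈ 82, C* ≈ 10.9

From dC/dt = 0 with C > 0: 0.00611N* = 0.501, so N* = 82.
Substitute into dN/dt = 0: 0.674(1 - 82/269) = 0.0429C*.
The bracket is 0.695, giving C* = 0.469/0.0429 = 10.9.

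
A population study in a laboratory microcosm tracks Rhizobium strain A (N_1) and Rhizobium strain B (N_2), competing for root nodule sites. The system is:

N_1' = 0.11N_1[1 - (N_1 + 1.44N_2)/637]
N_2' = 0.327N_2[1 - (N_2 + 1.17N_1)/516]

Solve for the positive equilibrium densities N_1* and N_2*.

Setting both brackets to zero gives the nullclines N_1 + 1.44N_2 = 637 and 1.17N_1 + N_2 = 516.
Substituting N_2 = 516 - 1.17N_1 into the first: N_1(1 - 1.44·1.17) = 637 - 1.44·516.
So N_1* = -106/-0.685 = 155, and then N_2* = 516 - 1.17·155 = 335.

N_1* ≈ 155, N_2* ≈ 335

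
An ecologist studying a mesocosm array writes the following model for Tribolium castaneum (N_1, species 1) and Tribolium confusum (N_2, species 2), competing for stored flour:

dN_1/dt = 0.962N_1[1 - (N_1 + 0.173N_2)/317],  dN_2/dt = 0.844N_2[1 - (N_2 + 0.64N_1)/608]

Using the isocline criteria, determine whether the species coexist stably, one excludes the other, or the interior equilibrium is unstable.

stable coexistence

Compare the nullcline intercepts: K1/α12 = 317/0.173 = 1830 > K2 = 608; K2/α21 = 608/0.64 = 950 > K1 = 317.
Since both inequalities hold, each species can invade when rare, so the interior equilibrium is stable.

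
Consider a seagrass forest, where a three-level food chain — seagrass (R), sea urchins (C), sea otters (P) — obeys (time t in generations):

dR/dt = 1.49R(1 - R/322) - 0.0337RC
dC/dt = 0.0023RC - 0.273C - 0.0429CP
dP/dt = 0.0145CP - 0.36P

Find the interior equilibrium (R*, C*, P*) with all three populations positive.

From dP/dt = 0: 0.0145C* = 0.36, so C* = 24.8.
From dR/dt = 0: 1.49(1 - R*/322) = 0.0337·24.8, giving R* = 322·(1 - 0.562) = 141.
From dC/dt = 0: 0.0023·141 - 0.273 = 0.0429P*, so P* = 0.0517/0.0429 = 1.21.

R* ≈ 141, C* ≈ 24.8, P* ≈ 1.21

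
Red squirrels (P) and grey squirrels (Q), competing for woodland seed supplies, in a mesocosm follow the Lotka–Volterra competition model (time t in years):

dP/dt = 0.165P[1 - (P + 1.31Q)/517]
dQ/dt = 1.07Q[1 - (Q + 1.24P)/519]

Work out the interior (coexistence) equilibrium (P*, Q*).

Setting both brackets to zero gives the nullclines P + 1.31Q = 517 and 1.24P + Q = 519.
Substituting Q = 519 - 1.24P into the first: P(1 - 1.31·1.24) = 517 - 1.31·519.
So P* = -163/-0.624 = 261, and then Q* = 519 - 1.24·261 = 196.

P* ≈ 261, Q* ≈ 196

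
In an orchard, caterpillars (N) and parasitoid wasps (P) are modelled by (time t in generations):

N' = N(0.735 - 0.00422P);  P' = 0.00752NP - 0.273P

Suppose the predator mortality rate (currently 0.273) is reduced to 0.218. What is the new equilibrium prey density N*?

N* ≈ 29

At the interior fixed point, setting dP/dt = 0 with P > 0 fixes N* = (predator death rate)/(NP coefficient) — independent of the other coefficients.
With the change, N* = 0.218/0.00752 = 29; it falls from 36.3.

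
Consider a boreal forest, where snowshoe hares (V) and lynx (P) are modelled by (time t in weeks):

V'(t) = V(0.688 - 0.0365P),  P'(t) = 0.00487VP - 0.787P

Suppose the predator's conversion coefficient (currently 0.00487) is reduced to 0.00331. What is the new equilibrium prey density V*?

At the interior fixed point, setting dP/dt = 0 with P > 0 fixes V* = (predator death rate)/(VP coefficient) — independent of the other coefficients.
With the change, V* = 0.787/0.00331 = 238; it rises from 162.

V* ≈ 238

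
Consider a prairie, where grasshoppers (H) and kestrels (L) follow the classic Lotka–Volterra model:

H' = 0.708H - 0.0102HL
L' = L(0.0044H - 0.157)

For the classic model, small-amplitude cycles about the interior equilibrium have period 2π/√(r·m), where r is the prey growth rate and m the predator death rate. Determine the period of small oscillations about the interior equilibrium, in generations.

T ≈ 18.8 generations

Here r = 0.708 and m = 0.157, so r·m = 0.111.
ω = √0.111 = 0.333 per generation, hence T = 2π/ω ≈ 18.8 generations.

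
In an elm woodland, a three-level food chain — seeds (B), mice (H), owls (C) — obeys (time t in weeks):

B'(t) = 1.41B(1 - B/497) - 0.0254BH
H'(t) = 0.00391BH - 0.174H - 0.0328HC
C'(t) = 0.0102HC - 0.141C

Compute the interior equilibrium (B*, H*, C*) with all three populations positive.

B* ≈ 373, H* ≈ 13.8, C* ≈ 39.2

From dC/dt = 0: 0.0102H* = 0.141, so H* = 13.8.
From dB/dt = 0: 1.41(1 - B*/497) = 0.0254·13.8, giving B* = 497·(1 - 0.249) = 373.
From dH/dt = 0: 0.00391·373 - 0.174 = 0.0328C*, so C* = 1.29/0.0328 = 39.2.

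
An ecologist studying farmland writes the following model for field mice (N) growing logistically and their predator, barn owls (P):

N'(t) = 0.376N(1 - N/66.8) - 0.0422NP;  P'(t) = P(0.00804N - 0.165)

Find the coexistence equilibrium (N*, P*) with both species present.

From dP/dt = 0 with P > 0: 0.00804N* = 0.165, so N* = 20.5.
Substitute into dN/dt = 0: 0.376(1 - 20.5/66.8) = 0.0422P*.
The bracket is 0.693, giving P* = 0.26/0.0422 = 6.17.

N* ≈ 20.5, P* ≈ 6.17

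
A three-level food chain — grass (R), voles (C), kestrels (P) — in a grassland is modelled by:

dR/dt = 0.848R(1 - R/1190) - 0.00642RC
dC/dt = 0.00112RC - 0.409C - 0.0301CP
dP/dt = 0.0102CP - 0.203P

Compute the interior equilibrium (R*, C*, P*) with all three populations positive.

R* ≈ 1010, C* ≈ 19.9, P* ≈ 24

From dP/dt = 0: 0.0102C* = 0.203, so C* = 19.9.
From dR/dt = 0: 0.848(1 - R*/1190) = 0.00642·19.9, giving R* = 1190·(1 - 0.151) = 1010.
From dC/dt = 0: 0.00112·1010 - 0.409 = 0.0301P*, so P* = 0.723/0.0301 = 24.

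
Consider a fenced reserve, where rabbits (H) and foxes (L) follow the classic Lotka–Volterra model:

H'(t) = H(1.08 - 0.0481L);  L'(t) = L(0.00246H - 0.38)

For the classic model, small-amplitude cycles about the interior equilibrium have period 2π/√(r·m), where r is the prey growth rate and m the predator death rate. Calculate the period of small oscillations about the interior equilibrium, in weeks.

Here r = 1.08 and m = 0.38, so r·m = 0.41.
ω = √0.41 = 0.641 per week, hence T = 2π/ω ≈ 9.81 weeks.

T ≈ 9.81 weeks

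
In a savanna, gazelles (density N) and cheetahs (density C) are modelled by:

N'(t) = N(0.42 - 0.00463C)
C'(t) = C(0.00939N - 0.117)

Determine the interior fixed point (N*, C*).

N* ≈ 12.5, C* ≈ 90.7

Set dC/dt = 0 with C > 0: 0.00939N - 0.117 = 0, so N* = 0.117/0.00939 = 12.5.
Set dN/dt = 0 with N > 0: 0.42 - 0.00463C = 0, so C* = 0.42/0.00463 = 90.7.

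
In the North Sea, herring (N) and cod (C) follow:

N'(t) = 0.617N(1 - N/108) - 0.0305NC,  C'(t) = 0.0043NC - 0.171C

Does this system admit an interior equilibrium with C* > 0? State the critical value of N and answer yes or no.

The predator equation gives dC/dt > 0 only when N > 0.171/0.0043 = 39.8.
Without the predator, N → K = 108. Since 108 > 39.8, the predator can invade and persist.

Threshold N = 39.8; K > 39.8, so yes, the predator persists.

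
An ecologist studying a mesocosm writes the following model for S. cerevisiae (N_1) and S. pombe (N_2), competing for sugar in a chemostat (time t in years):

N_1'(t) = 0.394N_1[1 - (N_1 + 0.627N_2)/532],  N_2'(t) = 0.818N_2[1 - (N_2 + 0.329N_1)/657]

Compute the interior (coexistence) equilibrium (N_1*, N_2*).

Setting both brackets to zero gives the nullclines N_1 + 0.627N_2 = 532 and 0.329N_1 + N_2 = 657.
Substituting N_2 = 657 - 0.329N_1 into the first: N_1(1 - 0.627·0.329) = 532 - 0.627·657.
So N_1* = 120/0.794 = 151, and then N_2* = 657 - 0.329·151 = 607.

N_1* ≈ 151, N_2* ≈ 607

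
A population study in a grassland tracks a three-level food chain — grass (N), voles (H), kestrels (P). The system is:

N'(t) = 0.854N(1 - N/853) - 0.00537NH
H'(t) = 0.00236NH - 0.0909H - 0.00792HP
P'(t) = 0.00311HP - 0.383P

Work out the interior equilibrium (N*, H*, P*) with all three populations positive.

N* ≈ 192, H* ≈ 123, P* ≈ 45.9

From dP/dt = 0: 0.00311H* = 0.383, so H* = 123.
From dN/dt = 0: 0.854(1 - N*/853) = 0.00537·123, giving N* = 853·(1 - 0.774) = 192.
From dH/dt = 0: 0.00236·192 - 0.0909 = 0.00792P*, so P* = 0.363/0.00792 = 45.9.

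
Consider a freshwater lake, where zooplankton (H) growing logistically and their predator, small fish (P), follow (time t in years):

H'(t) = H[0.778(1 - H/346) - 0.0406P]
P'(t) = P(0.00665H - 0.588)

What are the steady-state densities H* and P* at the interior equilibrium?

From dP/dt = 0 with P > 0: 0.00665H* = 0.588, so H* = 88.4.
Substitute into dH/dt = 0: 0.778(1 - 88.4/346) = 0.0406P*.
The bracket is 0.744, giving P* = 0.579/0.0406 = 14.3.

H* ≈ 88.4, P* ≈ 14.3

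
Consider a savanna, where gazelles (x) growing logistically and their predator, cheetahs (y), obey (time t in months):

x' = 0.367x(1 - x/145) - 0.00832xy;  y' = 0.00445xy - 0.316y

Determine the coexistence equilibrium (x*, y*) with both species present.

From dy/dt = 0 with y > 0: 0.00445x* = 0.316, so x* = 71.
Substitute into dx/dt = 0: 0.367(1 - 71/145) = 0.00832y*.
The bracket is 0.51, giving y* = 0.187/0.00832 = 22.5.

x* ≈ 71, y* ≈ 22.5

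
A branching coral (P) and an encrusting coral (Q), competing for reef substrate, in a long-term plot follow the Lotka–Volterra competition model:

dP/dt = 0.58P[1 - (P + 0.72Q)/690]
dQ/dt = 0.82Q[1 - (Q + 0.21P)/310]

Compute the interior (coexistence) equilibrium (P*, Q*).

P* ≈ 550, Q* ≈ 195

Setting both brackets to zero gives the nullclines P + 0.72Q = 690 and 0.21P + Q = 310.
Substituting Q = 310 - 0.21P into the first: P(1 - 0.72·0.21) = 690 - 0.72·310.
So P* = 467/0.849 = 550, and then Q* = 310 - 0.21·550 = 195.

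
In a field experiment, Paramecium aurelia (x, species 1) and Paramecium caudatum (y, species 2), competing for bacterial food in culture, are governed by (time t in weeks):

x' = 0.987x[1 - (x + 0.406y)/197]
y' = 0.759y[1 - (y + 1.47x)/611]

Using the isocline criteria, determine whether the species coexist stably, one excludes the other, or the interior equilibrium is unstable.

Compare the nullcline intercepts: K1/α12 = 197/0.406 = 485 < K2 = 611; K2/α21 = 611/1.47 = 416 > K1 = 197.
Since the inequalities point opposite ways, species 2 can invade but species 1 cannot.

species 2 excludes species 1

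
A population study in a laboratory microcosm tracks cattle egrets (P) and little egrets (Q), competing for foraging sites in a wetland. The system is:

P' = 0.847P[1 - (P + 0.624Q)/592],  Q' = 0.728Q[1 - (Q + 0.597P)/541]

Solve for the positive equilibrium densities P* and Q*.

Setting both brackets to zero gives the nullclines P + 0.624Q = 592 and 0.597P + Q = 541.
Substituting Q = 541 - 0.597P into the first: P(1 - 0.624·0.597) = 592 - 0.624·541.
So P* = 254/0.627 = 405, and then Q* = 541 - 0.597·405 = 299.

P* ≈ 405, Q* ≈ 299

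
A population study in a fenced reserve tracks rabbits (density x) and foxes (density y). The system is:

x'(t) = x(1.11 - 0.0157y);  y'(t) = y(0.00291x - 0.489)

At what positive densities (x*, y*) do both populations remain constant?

x* ≈ 168, y* ≈ 70.7

Set dy/dt = 0 with y > 0: 0.00291x - 0.489 = 0, so x* = 0.489/0.00291 = 168.
Set dx/dt = 0 with x > 0: 1.11 - 0.0157y = 0, so y* = 1.11/0.0157 = 70.7.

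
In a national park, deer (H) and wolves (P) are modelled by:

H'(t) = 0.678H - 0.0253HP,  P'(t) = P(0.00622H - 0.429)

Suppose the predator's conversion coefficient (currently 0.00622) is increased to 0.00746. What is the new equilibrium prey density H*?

H* ≈ 57.5

At the interior fixed point, setting dP/dt = 0 with P > 0 fixes H* = (predator death rate)/(HP coefficient) — independent of the other coefficients.
With the change, H* = 0.429/0.00746 = 57.5; it falls from 69.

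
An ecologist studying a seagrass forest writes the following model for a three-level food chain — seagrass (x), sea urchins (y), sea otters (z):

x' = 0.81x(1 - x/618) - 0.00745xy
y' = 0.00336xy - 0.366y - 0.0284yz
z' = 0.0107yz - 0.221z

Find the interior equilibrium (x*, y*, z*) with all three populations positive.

x* ≈ 501, y* ≈ 20.7, z* ≈ 46.3

From dz/dt = 0: 0.0107y* = 0.221, so y* = 20.7.
From dx/dt = 0: 0.81(1 - x*/618) = 0.00745·20.7, giving x* = 618·(1 - 0.19) = 501.
From dy/dt = 0: 0.00336·501 - 0.366 = 0.0284z*, so z* = 1.32/0.0284 = 46.3.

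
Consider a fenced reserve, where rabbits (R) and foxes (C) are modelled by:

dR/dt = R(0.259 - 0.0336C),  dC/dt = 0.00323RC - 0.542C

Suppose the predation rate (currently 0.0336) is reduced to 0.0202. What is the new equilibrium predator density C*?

At the interior fixed point, setting dR/dt = 0 with R > 0 fixes C* = (prey growth rate)/(RC coefficient) — independent of the other coefficients.
With the change, C* = 0.259/0.0202 = 12.8; it rises from 7.71.

C* ≈ 12.8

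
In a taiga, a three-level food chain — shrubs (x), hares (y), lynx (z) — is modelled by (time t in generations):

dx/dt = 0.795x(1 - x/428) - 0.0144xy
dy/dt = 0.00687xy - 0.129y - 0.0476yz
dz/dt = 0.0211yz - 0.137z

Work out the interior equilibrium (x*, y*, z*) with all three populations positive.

x* ≈ 378, y* ≈ 6.49, z* ≈ 51.8

From dz/dt = 0: 0.0211y* = 0.137, so y* = 6.49.
From dx/dt = 0: 0.795(1 - x*/428) = 0.0144·6.49, giving x* = 428·(1 - 0.118) = 378.
From dy/dt = 0: 0.00687·378 - 0.129 = 0.0476z*, so z* = 2.47/0.0476 = 51.8.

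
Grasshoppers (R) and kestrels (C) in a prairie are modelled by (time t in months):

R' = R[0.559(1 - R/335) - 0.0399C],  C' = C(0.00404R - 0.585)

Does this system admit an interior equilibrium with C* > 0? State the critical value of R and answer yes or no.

The predator equation gives dC/dt > 0 only when R > 0.585/0.00404 = 145.
Without the predator, R → K = 335. Since 335 > 145, the predator can invade and persist.

Threshold R = 145; K > 145, so yes, the predator persists.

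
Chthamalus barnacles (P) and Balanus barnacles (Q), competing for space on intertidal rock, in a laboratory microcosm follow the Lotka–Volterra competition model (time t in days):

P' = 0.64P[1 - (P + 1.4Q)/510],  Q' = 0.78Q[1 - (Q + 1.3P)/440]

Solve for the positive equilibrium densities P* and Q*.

P* ≈ 129, Q* ≈ 272

Setting both brackets to zero gives the nullclines P + 1.4Q = 510 and 1.3P + Q = 440.
Substituting Q = 440 - 1.3P into the first: P(1 - 1.4·1.3) = 510 - 1.4·440.
So P* = -106/-0.82 = 129, and then Q* = 440 - 1.3·129 = 272.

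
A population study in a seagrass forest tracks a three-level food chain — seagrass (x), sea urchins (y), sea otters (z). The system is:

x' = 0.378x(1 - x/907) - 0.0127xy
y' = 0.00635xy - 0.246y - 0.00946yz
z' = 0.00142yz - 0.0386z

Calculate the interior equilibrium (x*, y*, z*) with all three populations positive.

From dz/dt = 0: 0.00142y* = 0.0386, so y* = 27.2.
From dx/dt = 0: 0.378(1 - x*/907) = 0.0127·27.2, giving x* = 907·(1 - 0.913) = 78.6.
From dy/dt = 0: 0.00635·78.6 - 0.246 = 0.00946z*, so z* = 0.253/0.00946 = 26.8.

x* ≈ 78.6, y* ≈ 27.2, z* ≈ 26.8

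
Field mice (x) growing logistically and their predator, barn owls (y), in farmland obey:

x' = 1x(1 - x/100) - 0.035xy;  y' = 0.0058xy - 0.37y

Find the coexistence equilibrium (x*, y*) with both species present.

x* ≈ 63.8, y* ≈ 10.3

From dy/dt = 0 with y > 0: 0.0058x* = 0.37, so x* = 63.8.
Substitute into dx/dt = 0: 1(1 - 63.8/100) = 0.035y*.
The bracket is 0.362, giving y* = 0.362/0.035 = 10.3.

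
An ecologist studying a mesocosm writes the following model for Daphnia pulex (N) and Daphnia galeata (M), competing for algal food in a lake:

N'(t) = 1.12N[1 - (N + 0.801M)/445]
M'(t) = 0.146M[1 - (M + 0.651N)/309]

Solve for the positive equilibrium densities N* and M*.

Setting both brackets to zero gives the nullclines N + 0.801M = 445 and 0.651N + M = 309.
Substituting M = 309 - 0.651N into the first: N(1 - 0.801·0.651) = 445 - 0.801·309.
So N* = 197/0.479 = 413, and then M* = 309 - 0.651·413 = 40.3.

N* ≈ 413, M* ≈ 40.3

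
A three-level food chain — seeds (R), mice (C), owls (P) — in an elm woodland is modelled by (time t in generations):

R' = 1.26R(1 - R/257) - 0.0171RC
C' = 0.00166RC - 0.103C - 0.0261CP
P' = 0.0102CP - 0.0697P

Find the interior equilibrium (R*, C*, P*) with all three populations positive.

From dP/dt = 0: 0.0102C* = 0.0697, so C* = 6.83.
From dR/dt = 0: 1.26(1 - R*/257) = 0.0171·6.83, giving R* = 257·(1 - 0.0927) = 233.
From dC/dt = 0: 0.00166·233 - 0.103 = 0.0261P*, so P* = 0.284/0.0261 = 10.9.

R* ≈ 233, C* ≈ 6.83, P* ≈ 10.9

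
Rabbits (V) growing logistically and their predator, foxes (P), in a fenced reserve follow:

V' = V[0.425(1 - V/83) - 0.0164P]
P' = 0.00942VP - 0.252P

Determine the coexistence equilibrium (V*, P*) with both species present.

V* ≈ 26.8, P* ≈ 17.6

From dP/dt = 0 with P > 0: 0.00942V* = 0.252, so V* = 26.8.
Substitute into dV/dt = 0: 0.425(1 - 26.8/83) = 0.0164P*.
The bracket is 0.678, giving P* = 0.288/0.0164 = 17.6.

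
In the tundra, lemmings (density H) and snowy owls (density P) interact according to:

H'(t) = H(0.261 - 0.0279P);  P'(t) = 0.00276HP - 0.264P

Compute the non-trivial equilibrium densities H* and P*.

H* ≈ 95.7, P* ≈ 9.35

Set dP/dt = 0 with P > 0: 0.00276H - 0.264 = 0, so H* = 0.264/0.00276 = 95.7.
Set dH/dt = 0 with H > 0: 0.261 - 0.0279P = 0, so P* = 0.261/0.0279 = 9.35.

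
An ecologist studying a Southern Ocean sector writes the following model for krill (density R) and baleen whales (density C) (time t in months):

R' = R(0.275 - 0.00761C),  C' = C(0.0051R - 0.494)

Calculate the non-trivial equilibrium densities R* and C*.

Set dC/dt = 0 with C > 0: 0.0051R - 0.494 = 0, so R* = 0.494/0.0051 = 96.9.
Set dR/dt = 0 with R > 0: 0.275 - 0.00761C = 0, so C* = 0.275/0.00761 = 36.1.

R* ≈ 96.9, C* ≈ 36.1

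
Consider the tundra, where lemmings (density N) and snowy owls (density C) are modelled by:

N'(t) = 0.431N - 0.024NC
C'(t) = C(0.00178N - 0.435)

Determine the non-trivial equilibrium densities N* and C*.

N* ≈ 244, C* ≈ 18

Set dC/dt = 0 with C > 0: 0.00178N - 0.435 = 0, so N* = 0.435/0.00178 = 244.
Set dN/dt = 0 with N > 0: 0.431 - 0.024C = 0, so C* = 0.431/0.024 = 18.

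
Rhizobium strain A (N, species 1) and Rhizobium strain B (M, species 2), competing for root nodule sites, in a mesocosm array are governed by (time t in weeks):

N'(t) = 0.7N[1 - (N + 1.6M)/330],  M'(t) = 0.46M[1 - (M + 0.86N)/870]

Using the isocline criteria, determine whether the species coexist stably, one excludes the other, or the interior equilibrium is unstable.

Compare the nullcline intercepts: K1/α12 = 330/1.6 = 206 < K2 = 870; K2/α21 = 870/0.86 = 1010 > K1 = 330.
Since the inequalities point opposite ways, species 2 can invade but species 1 cannot.

species 2 excludes species 1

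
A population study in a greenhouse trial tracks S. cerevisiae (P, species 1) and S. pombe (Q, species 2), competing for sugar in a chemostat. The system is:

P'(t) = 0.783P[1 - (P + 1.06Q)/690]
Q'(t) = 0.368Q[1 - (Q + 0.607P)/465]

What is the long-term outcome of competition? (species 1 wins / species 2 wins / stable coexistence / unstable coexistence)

stable coexistence

Compare the nullcline intercepts: K1/α12 = 690/1.06 = 651 > K2 = 465; K2/α21 = 465/0.607 = 766 > K1 = 690.
Since both inequalities hold, each species can invade when rare, so the interior equilibrium is stable.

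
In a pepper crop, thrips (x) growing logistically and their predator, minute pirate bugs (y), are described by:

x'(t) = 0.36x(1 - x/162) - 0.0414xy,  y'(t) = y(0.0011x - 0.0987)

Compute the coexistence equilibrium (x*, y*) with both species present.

From dy/dt = 0 with y > 0: 0.0011x* = 0.0987, so x* = 89.7.
Substitute into dx/dt = 0: 0.36(1 - 89.7/162) = 0.0414y*.
The bracket is 0.446, giving y* = 0.161/0.0414 = 3.88.

x* ≈ 89.7, y* ≈ 3.88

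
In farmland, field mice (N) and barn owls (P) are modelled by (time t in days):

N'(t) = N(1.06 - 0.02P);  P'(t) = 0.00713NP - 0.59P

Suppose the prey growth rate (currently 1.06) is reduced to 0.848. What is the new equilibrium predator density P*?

At the interior fixed point, setting dN/dt = 0 with N > 0 fixes P* = (prey growth rate)/(NP coefficient) — independent of the other coefficients.
With the change, P* = 0.848/0.02 = 42.4; it falls from 53.

P* ≈ 42.4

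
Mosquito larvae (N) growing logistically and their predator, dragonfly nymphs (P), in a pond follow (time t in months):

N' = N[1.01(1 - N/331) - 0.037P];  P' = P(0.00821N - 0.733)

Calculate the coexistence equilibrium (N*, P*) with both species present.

From dP/dt = 0 with P > 0: 0.00821N* = 0.733, so N* = 89.3.
Substitute into dN/dt = 0: 1.01(1 - 89.3/331) = 0.037P*.
The bracket is 0.73, giving P* = 0.738/0.037 = 19.9.

N* ≈ 89.3, P* ≈ 19.9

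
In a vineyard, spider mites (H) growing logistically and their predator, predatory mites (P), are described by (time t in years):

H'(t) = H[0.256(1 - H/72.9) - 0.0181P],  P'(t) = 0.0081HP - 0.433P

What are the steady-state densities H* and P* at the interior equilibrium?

H* ≈ 53.5, P* ≈ 3.77

From dP/dt = 0 with P > 0: 0.0081H* = 0.433, so H* = 53.5.
Substitute into dH/dt = 0: 0.256(1 - 53.5/72.9) = 0.0181P*.
The bracket is 0.267, giving P* = 0.0683/0.0181 = 3.77.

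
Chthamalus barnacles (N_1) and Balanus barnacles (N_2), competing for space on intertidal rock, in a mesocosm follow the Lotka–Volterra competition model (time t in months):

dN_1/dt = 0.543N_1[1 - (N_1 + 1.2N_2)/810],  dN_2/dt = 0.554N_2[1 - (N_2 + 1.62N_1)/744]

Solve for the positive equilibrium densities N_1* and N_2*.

Setting both brackets to zero gives the nullclines N_1 + 1.2N_2 = 810 and 1.62N_1 + N_2 = 744.
Substituting N_2 = 744 - 1.62N_1 into the first: N_1(1 - 1.2·1.62) = 810 - 1.2·744.
So N_1* = -82.8/-0.944 = 87.7, and then N_2* = 744 - 1.62·87.7 = 602.

N_1* ≈ 87.7, N_2* ≈ 602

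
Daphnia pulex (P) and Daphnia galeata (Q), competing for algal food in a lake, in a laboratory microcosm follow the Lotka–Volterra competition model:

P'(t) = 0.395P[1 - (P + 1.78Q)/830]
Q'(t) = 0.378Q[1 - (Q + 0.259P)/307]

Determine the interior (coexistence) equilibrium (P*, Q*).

P* ≈ 526, Q* ≈ 171

Setting both brackets to zero gives the nullclines P + 1.78Q = 830 and 0.259P + Q = 307.
Substituting Q = 307 - 0.259P into the first: P(1 - 1.78·0.259) = 830 - 1.78·307.
So P* = 284/0.539 = 526, and then Q* = 307 - 0.259·526 = 171.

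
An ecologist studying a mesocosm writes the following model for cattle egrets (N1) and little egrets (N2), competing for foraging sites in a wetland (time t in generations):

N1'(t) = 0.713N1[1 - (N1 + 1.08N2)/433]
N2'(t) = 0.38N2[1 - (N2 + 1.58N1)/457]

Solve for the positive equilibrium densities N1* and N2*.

N1* ≈ 85.7, N2* ≈ 322

Setting both brackets to zero gives the nullclines N1 + 1.08N2 = 433 and 1.58N1 + N2 = 457.
Substituting N2 = 457 - 1.58N1 into the first: N1(1 - 1.08·1.58) = 433 - 1.08·457.
So N1* = -60.6/-0.706 = 85.7, and then N2* = 457 - 1.58·85.7 = 322.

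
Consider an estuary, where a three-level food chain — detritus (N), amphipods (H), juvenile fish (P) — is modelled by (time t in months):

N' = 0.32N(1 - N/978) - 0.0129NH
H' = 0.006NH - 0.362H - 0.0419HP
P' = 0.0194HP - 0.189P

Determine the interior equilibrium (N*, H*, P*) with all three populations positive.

From dP/dt = 0: 0.0194H* = 0.189, so H* = 9.74.
From dN/dt = 0: 0.32(1 - N*/978) = 0.0129·9.74, giving N* = 978·(1 - 0.393) = 594.
From dH/dt = 0: 0.006·594 - 0.362 = 0.0419P*, so P* = 3.2/0.0419 = 76.4.

N* ≈ 594, H* ≈ 9.74, P* ≈ 76.4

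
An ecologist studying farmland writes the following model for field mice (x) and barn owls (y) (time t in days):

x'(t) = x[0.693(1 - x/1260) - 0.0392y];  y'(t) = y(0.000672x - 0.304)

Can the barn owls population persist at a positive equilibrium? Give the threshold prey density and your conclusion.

Threshold x = 452; K > 452, so yes, the predator persists.

The predator equation gives dy/dt > 0 only when x > 0.304/0.000672 = 452.
Without the predator, x → K = 1260. Since 1260 > 452, the predator can invade and persist.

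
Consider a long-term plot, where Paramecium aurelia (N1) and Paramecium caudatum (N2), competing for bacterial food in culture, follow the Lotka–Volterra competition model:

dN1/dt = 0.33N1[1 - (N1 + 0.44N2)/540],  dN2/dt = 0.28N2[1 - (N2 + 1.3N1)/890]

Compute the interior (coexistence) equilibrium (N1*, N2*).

N1* ≈ 347, N2* ≈ 439

Setting both brackets to zero gives the nullclines N1 + 0.44N2 = 540 and 1.3N1 + N2 = 890.
Substituting N2 = 890 - 1.3N1 into the first: N1(1 - 0.44·1.3) = 540 - 0.44·890.
So N1* = 148/0.428 = 347, and then N2* = 890 - 1.3·347 = 439.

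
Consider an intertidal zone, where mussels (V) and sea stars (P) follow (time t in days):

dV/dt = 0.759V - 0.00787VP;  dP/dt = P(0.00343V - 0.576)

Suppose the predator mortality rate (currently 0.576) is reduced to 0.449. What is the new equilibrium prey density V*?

At the interior fixed point, setting dP/dt = 0 with P > 0 fixes V* = (predator death rate)/(VP coefficient) — independent of the other coefficients.
With the change, V* = 0.449/0.00343 = 131; it falls from 168.

V* ≈ 131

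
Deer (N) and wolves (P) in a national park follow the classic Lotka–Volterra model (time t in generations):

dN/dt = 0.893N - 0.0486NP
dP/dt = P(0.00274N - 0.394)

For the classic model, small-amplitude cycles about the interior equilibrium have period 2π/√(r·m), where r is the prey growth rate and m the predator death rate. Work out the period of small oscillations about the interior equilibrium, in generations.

Here r = 0.893 and m = 0.394, so r·m = 0.352.
ω = √0.352 = 0.593 per generation, hence T = 2π/ω ≈ 10.6 generations.

T ≈ 10.6 generations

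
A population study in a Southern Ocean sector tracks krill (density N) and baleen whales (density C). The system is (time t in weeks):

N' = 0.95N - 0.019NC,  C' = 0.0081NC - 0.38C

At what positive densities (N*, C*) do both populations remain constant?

Set dC/dt = 0 with C > 0: 0.0081N - 0.38 = 0, so N* = 0.38/0.0081 = 46.9.
Set dN/dt = 0 with N > 0: 0.95 - 0.019C = 0, so C* = 0.95/0.019 = 50.

N* ≈ 46.9, C* ≈ 50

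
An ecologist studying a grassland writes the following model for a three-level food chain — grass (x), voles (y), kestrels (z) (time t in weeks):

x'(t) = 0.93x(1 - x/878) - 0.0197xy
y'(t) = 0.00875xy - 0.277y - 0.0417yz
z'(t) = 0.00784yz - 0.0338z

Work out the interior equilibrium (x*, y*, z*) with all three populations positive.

x* ≈ 798, y* ≈ 4.31, z* ≈ 161

From dz/dt = 0: 0.00784y* = 0.0338, so y* = 4.31.
From dx/dt = 0: 0.93(1 - x*/878) = 0.0197·4.31, giving x* = 878·(1 - 0.0913) = 798.
From dy/dt = 0: 0.00875·798 - 0.277 = 0.0417z*, so z* = 6.7/0.0417 = 161.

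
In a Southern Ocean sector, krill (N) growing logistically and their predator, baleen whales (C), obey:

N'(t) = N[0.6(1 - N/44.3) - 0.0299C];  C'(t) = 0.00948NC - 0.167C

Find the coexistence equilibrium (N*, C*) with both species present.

N* ≈ 17.6, C* ≈ 12.1

From dC/dt = 0 with C > 0: 0.00948N* = 0.167, so N* = 17.6.
Substitute into dN/dt = 0: 0.6(1 - 17.6/44.3) = 0.0299C*.
The bracket is 0.602, giving C* = 0.361/0.0299 = 12.1.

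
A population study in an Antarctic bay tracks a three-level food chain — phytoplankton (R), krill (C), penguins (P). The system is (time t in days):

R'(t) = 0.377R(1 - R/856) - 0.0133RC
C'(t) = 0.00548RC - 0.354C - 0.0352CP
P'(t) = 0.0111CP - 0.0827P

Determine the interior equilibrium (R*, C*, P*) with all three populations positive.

R* ≈ 631, C* ≈ 7.45, P* ≈ 88.2

From dP/dt = 0: 0.0111C* = 0.0827, so C* = 7.45.
From dR/dt = 0: 0.377(1 - R*/856) = 0.0133·7.45, giving R* = 856·(1 - 0.263) = 631.
From dC/dt = 0: 0.00548·631 - 0.354 = 0.0352P*, so P* = 3.1/0.0352 = 88.2.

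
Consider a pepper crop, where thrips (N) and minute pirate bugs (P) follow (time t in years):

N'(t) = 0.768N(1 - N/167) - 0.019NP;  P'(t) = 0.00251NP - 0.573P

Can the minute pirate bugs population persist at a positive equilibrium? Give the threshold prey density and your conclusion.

The predator equation gives dP/dt > 0 only when N > 0.573/0.00251 = 228.
Without the predator, N → K = 167. Since 167 < 228, the predator cannot invade.

Threshold N = 228; K < 228, so no, the predator goes extinct.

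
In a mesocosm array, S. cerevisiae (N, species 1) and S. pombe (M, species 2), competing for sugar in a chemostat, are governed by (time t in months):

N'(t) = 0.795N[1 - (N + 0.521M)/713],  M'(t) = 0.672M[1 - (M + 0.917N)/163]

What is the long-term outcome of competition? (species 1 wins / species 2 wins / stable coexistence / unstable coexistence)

species 1 excludes species 2

Compare the nullcline intercepts: K1/α12 = 713/0.521 = 1370 > K2 = 163; K2/α21 = 163/0.917 = 178 < K1 = 713.
Since the inequalities point opposite ways, species 1 can invade but species 2 cannot.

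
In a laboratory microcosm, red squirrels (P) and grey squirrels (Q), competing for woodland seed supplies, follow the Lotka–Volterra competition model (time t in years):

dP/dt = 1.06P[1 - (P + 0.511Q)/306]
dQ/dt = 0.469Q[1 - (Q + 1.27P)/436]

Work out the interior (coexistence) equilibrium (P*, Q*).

Setting both brackets to zero gives the nullclines P + 0.511Q = 306 and 1.27P + Q = 436.
Substituting Q = 436 - 1.27P into the first: P(1 - 0.511·1.27) = 306 - 0.511·436.
So P* = 83.2/0.351 = 237, and then Q* = 436 - 1.27·237 = 135.

P* ≈ 237, Q* ≈ 135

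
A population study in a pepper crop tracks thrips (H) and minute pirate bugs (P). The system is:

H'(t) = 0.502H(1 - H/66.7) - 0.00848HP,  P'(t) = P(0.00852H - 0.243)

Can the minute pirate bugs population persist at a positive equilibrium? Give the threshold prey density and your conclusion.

Threshold H = 28.5; K > 28.5, so yes, the predator persists.

The predator equation gives dP/dt > 0 only when H > 0.243/0.00852 = 28.5.
Without the predator, H → K = 66.7. Since 66.7 > 28.5, the predator can invade and persist.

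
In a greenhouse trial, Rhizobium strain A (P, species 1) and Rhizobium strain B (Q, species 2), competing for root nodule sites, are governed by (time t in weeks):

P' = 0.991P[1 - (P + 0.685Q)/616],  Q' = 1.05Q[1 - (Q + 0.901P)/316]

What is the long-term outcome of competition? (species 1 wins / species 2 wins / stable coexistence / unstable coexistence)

Compare the nullcline intercepts: K1/α12 = 616/0.685 = 899 > K2 = 316; K2/α21 = 316/0.901 = 351 < K1 = 616.
Since the inequalities point opposite ways, species 1 can invade but species 2 cannot.

species 1 excludes species 2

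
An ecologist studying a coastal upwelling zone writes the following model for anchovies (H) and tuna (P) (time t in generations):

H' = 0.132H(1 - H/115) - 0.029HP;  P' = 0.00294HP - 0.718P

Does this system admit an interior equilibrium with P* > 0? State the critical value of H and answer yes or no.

The predator equation gives dP/dt > 0 only when H > 0.718/0.00294 = 244.
Without the predator, H → K = 115. Since 115 < 244, the predator cannot invade.

Threshold H = 244; K < 244, so no, the predator goes extinct.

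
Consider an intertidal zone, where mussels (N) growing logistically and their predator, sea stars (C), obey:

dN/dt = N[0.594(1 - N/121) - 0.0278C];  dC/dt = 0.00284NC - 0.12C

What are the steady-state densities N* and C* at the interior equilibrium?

From dC/dt = 0 with C > 0: 0.00284N* = 0.12, so N* = 42.3.
Substitute into dN/dt = 0: 0.594(1 - 42.3/121) = 0.0278C*.
The bracket is 0.651, giving C* = 0.387/0.0278 = 13.9.

N* ≈ 42.3, C* ≈ 13.9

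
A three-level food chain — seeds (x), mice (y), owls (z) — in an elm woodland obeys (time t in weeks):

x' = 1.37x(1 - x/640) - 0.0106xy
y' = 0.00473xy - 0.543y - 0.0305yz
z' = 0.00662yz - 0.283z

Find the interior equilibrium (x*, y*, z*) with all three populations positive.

From dz/dt = 0: 0.00662y* = 0.283, so y* = 42.7.
From dx/dt = 0: 1.37(1 - x*/640) = 0.0106·42.7, giving x* = 640·(1 - 0.331) = 428.
From dy/dt = 0: 0.00473·428 - 0.543 = 0.0305z*, so z* = 1.48/0.0305 = 48.6.

x* ≈ 428, y* ≈ 42.7, z* ≈ 48.6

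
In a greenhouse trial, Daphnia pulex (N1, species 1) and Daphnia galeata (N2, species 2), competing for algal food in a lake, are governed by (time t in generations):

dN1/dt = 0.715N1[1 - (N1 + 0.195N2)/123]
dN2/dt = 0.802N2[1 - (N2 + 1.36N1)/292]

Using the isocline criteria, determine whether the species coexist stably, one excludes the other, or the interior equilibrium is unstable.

stable coexistence

Compare the nullcline intercepts: K1/α12 = 123/0.195 = 631 > K2 = 292; K2/α21 = 292/1.36 = 215 > K1 = 123.
Since both inequalities hold, each species can invade when rare, so the interior equilibrium is stable.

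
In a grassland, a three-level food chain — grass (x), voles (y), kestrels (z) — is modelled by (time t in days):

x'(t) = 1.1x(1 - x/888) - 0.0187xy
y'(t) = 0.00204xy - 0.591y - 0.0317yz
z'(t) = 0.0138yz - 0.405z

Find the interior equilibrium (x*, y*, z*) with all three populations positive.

x* ≈ 445, y* ≈ 29.3, z* ≈ 9.99

From dz/dt = 0: 0.0138y* = 0.405, so y* = 29.3.
From dx/dt = 0: 1.1(1 - x*/888) = 0.0187·29.3, giving x* = 888·(1 - 0.499) = 445.
From dy/dt = 0: 0.00204·445 - 0.591 = 0.0317z*, so z* = 0.317/0.0317 = 9.99.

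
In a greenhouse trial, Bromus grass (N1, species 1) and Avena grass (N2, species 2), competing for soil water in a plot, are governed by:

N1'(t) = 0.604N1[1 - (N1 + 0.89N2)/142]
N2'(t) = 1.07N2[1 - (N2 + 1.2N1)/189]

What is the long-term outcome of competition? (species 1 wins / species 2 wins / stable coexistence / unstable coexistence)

Compare the nullcline intercepts: K1/α12 = 142/0.89 = 160 < K2 = 189; K2/α21 = 189/1.2 = 158 > K1 = 142.
Since the inequalities point opposite ways, species 2 can invade but species 1 cannot.

species 2 excludes species 1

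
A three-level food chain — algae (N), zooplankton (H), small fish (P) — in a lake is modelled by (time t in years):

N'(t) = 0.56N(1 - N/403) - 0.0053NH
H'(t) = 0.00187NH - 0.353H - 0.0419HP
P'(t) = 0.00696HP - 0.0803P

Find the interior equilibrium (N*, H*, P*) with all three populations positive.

From dP/dt = 0: 0.00696H* = 0.0803, so H* = 11.5.
From dN/dt = 0: 0.56(1 - N*/403) = 0.0053·11.5, giving N* = 403·(1 - 0.109) = 359.
From dH/dt = 0: 0.00187·359 - 0.353 = 0.0419P*, so P* = 0.318/0.0419 = 7.6.

N* ≈ 359, H* ≈ 11.5, P* ≈ 7.6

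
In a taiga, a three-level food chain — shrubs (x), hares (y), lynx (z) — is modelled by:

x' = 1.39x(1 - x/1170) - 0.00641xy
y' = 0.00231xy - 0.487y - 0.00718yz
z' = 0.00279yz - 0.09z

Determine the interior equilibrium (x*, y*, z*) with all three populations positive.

x* ≈ 996, y* ≈ 32.3, z* ≈ 253

From dz/dt = 0: 0.00279y* = 0.09, so y* = 32.3.
From dx/dt = 0: 1.39(1 - x*/1170) = 0.00641·32.3, giving x* = 1170·(1 - 0.149) = 996.
From dy/dt = 0: 0.00231·996 - 0.487 = 0.00718z*, so z* = 1.81/0.00718 = 253.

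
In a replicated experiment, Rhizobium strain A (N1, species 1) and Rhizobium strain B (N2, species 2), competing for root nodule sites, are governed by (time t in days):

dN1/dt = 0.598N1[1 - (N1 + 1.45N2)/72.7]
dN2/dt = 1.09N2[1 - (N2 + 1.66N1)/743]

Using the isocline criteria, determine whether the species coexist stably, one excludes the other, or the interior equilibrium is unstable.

species 2 excludes species 1

Compare the nullcline intercepts: K1/α12 = 72.7/1.45 = 50.1 < K2 = 743; K2/α21 = 743/1.66 = 448 > K1 = 72.7.
Since the inequalities point opposite ways, species 2 can invade but species 1 cannot.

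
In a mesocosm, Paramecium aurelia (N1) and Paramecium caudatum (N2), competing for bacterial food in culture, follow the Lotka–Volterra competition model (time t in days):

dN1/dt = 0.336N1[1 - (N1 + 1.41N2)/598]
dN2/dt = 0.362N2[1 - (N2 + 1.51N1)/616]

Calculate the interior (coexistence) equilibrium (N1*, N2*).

Setting both brackets to zero gives the nullclines N1 + 1.41N2 = 598 and 1.51N1 + N2 = 616.
Substituting N2 = 616 - 1.51N1 into the first: N1(1 - 1.41·1.51) = 598 - 1.41·616.
So N1* = -271/-1.13 = 240, and then N2* = 616 - 1.51·240 = 254.

N1* ≈ 240, N2* ≈ 254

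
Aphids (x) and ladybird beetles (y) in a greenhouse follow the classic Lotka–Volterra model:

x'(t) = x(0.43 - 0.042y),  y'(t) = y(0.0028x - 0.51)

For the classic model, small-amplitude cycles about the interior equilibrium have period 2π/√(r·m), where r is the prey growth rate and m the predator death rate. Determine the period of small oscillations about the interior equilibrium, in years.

Here r = 0.43 and m = 0.51, so r·m = 0.219.
ω = √0.219 = 0.468 per year, hence T = 2π/ω ≈ 13.4 years.

T ≈ 13.4 years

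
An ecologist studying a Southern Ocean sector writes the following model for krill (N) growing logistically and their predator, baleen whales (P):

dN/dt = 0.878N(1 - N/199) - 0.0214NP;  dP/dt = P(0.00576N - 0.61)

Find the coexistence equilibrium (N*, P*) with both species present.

From dP/dt = 0 with P > 0: 0.00576N* = 0.61, so N* = 106.
Substitute into dN/dt = 0: 0.878(1 - 106/199) = 0.0214P*.
The bracket is 0.468, giving P* = 0.411/0.0214 = 19.2.

N* ≈ 106, P* ≈ 19.2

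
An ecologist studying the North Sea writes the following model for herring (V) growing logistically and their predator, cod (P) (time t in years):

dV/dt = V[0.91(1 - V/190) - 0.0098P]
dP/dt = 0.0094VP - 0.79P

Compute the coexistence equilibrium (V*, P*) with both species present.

From dP/dt = 0 with P > 0: 0.0094V* = 0.79, so V* = 84.
Substitute into dV/dt = 0: 0.91(1 - 84/190) = 0.0098P*.
The bracket is 0.558, giving P* = 0.507/0.0098 = 51.8.

V* ≈ 84, P* ≈ 51.8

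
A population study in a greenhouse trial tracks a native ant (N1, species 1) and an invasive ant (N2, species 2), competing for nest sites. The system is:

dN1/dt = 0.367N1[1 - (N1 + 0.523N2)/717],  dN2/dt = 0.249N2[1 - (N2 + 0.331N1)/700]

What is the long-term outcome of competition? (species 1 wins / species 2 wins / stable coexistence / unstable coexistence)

stable coexistence

Compare the nullcline intercepts: K1/α12 = 717/0.523 = 1370 > K2 = 700; K2/α21 = 700/0.331 = 2110 > K1 = 717.
Since both inequalities hold, each species can invade when rare, so the interior equilibrium is stable.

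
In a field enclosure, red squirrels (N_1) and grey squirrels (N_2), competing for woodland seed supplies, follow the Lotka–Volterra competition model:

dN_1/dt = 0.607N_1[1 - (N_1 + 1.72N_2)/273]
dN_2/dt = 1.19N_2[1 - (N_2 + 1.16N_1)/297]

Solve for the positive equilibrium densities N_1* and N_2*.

Setting both brackets to zero gives the nullclines N_1 + 1.72N_2 = 273 and 1.16N_1 + N_2 = 297.
Substituting N_2 = 297 - 1.16N_1 into the first: N_1(1 - 1.72·1.16) = 273 - 1.72·297.
So N_1* = -238/-0.995 = 239, and then N_2* = 297 - 1.16·239 = 19.8.

N_1* ≈ 239, N_2* ≈ 19.8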